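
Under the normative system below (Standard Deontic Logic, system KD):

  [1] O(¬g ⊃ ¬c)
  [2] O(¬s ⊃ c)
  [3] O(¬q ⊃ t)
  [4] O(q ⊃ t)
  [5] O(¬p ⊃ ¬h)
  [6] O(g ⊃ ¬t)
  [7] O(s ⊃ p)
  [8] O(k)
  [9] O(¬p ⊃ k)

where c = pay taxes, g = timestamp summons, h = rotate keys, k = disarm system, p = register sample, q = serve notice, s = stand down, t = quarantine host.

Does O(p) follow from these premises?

Premises 3 and 4 are O(¬q ⊃ t) and O(q ⊃ t); every ideal world satisfies ¬q or q, so in either case t holds — hence O(t).
Premise 6, O(g ⊃ ¬t), contraposes to O(t ⊃ ¬g); with O(t) we get O(¬g).
With premise 1, O(¬g ⊃ ¬c), the K-axiom yields O(¬c).
Premise 2 is O(¬s ⊃ c); contrapositively O(¬c ⊃ s). Since O(¬c) holds, K gives O(s).
With premise 7, O(s ⊃ p), the K-axiom yields O(p).
Premises 5, 8, 9 do not contribute to this derivation.
So O(p) follows.

Yes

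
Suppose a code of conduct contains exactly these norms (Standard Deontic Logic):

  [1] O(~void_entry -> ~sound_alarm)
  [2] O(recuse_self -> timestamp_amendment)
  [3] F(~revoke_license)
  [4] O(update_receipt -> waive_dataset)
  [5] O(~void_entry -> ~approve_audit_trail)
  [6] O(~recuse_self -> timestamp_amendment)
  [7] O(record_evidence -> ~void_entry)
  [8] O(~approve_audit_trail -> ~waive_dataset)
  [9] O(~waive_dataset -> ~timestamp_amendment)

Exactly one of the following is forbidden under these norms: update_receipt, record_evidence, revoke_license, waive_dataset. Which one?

By case analysis on ~recuse_self: premise 6 gives O(~recuse_self -> timestamp_amendment) and premise 2 gives O(recuse_self -> timestamp_amendment), so O(timestamp_amendment) either way.
The contrapositive of premise 9 (O(~waive_dataset -> ~timestamp_amendment)) is O(timestamp_amendment -> waive_dataset), and O(timestamp_amendment) is already established, so O(waive_dataset).
Premise 8 is O(~approve_audit_trail -> ~waive_dataset); contrapositively O(waive_dataset -> approve_audit_trail). Since O(waive_dataset) holds, K gives O(approve_audit_trail).
Premise 5 is O(~void_entry -> ~approve_audit_trail); contrapositively O(approve_audit_trail -> void_entry). Since O(approve_audit_trail) holds, K gives O(void_entry).
The contrapositive of premise 7 (O(record_evidence -> ~void_entry)) is O(void_entry -> ~record_evidence), and O(void_entry) is already established, so O(~record_evidence).
So O(~record_evidence) holds, i.e. record_evidence is forbidden. None of the other listed options is forbidden under the premises.

record_evidence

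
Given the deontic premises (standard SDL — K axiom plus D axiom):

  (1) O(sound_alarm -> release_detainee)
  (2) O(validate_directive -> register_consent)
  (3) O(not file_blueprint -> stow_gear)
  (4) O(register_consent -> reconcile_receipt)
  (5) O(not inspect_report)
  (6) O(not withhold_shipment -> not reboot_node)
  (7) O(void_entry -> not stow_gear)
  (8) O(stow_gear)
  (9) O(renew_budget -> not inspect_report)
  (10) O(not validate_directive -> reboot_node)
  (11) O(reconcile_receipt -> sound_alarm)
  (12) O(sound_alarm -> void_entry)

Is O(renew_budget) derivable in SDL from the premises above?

Premise 9 is O(renew_budget -> not inspect_report); even if O(not inspect_report) held, inferring O(renew_budget) would be affirming the consequent — invalid.
No other premise forces O(renew_budget). An ideal world satisfying every premise can still have renew_budget false, so O(renew_budget) is not derivable.

No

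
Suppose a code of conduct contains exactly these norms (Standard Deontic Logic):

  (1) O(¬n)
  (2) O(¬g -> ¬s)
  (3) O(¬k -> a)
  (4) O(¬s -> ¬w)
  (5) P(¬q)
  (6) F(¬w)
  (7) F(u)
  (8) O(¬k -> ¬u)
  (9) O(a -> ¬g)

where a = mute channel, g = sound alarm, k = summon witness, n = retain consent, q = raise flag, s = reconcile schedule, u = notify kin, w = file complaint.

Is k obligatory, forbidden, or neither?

Obligatory

Premise 6, F(¬w), is equivalent to O(w).
Premise 4, O(¬s -> ¬w), contraposes to O(w -> s); with O(w) we get O(s).
Premise 2, O(¬g -> ¬s), contraposes to O(s -> g); with O(s) we get O(g).
Premise 9, O(a -> ¬g), contraposes to O(g -> ¬a); with O(g) we get O(¬a).
Premise 3 is O(¬k -> a); contrapositively O(¬a -> k). Since O(¬a) holds, K gives O(k).
Premises 1, 5, 7, 8 do not contribute to this derivation.
Hence k is obligatory.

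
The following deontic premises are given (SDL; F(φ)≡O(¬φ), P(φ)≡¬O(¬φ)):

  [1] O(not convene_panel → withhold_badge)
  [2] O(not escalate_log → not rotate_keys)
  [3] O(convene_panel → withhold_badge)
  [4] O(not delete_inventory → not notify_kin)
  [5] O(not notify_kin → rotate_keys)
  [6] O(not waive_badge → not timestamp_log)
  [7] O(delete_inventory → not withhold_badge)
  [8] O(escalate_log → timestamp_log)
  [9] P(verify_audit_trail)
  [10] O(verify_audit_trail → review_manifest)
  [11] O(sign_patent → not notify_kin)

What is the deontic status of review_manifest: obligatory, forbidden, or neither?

Neither

Premise 10 is O(verify_audit_trail → review_manifest), but O(verify_audit_trail) is not derivable from the premises (the permission P(verify_audit_trail) asserts only not O(not verify_audit_trail), not O(verify_audit_trail)), so it does not yield O(review_manifest).
No premise or chain of K-axiom applications forces O(review_manifest), and none forces O(not review_manifest). So review_manifest is neither obligatory nor forbidden under these norms.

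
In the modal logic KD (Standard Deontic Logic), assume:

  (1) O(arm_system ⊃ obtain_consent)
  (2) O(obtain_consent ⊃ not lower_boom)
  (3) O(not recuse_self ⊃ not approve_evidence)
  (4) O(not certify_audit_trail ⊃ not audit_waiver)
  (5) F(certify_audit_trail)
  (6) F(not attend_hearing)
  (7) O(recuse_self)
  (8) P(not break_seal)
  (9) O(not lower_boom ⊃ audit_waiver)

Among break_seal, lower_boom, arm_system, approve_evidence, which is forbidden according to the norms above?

Premise 5 is F(certify_audit_trail), i.e. O(not certify_audit_trail).
Applying K to premise 4 (O(not certify_audit_trail ⊃ not audit_waiver)) and O(not certify_audit_trail) yields O(not audit_waiver).
Premise 9, O(not lower_boom ⊃ audit_waiver), contraposes to O(not audit_waiver ⊃ lower_boom); with O(not audit_waiver) we get O(lower_boom).
Premise 2 is O(obtain_consent ⊃ not lower_boom); contrapositively O(lower_boom ⊃ not obtain_consent). Since O(lower_boom) holds, K gives O(not obtain_consent).
Premise 1 is O(arm_system ⊃ obtain_consent); contrapositively O(not obtain_consent ⊃ not arm_system). Since O(not obtain_consent) holds, K gives O(not arm_system).
So O(not arm_system) holds, i.e. arm_system is forbidden. None of the other listed options is forbidden under the premises.

arm_system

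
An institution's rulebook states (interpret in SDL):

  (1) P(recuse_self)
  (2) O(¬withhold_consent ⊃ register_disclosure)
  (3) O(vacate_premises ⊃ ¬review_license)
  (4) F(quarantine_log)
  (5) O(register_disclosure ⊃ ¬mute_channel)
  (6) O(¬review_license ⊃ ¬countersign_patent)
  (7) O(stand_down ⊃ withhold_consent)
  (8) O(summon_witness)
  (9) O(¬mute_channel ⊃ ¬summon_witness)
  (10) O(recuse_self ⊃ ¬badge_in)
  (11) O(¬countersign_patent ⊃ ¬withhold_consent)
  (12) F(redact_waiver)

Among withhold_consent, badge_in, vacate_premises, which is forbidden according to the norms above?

Premise 8 states O(summon_witness) outright.
The contrapositive of premise 9 (O(¬mute_channel ⊃ ¬summon_witness)) is O(summon_witness ⊃ mute_channel), and O(summon_witness) is already established, so O(mute_channel).
The contrapositive of premise 5 (O(register_disclosure ⊃ ¬mute_channel)) is O(mute_channel ⊃ ¬register_disclosure), and O(mute_channel) is already established, so O(¬register_disclosure).
Premise 2 is O(¬withhold_consent ⊃ register_disclosure); contrapositively O(¬register_disclosure ⊃ withhold_consent). Since O(¬register_disclosure) holds, K gives O(withhold_consent).
Premise 11, O(¬countersign_patent ⊃ ¬withhold_consent), contraposes to O(withhold_consent ⊃ countersign_patent); with O(withhold_consent) we get O(countersign_patent).
Premise 6, O(¬review_license ⊃ ¬countersign_patent), contraposes to O(countersign_patent ⊃ review_license); with O(countersign_patent) we get O(review_license).
The contrapositive of premise 3 (O(vacate_premises ⊃ ¬review_license)) is O(review_license ⊃ ¬vacate_premises), and O(review_license) is already established, so O(¬vacate_premises).
So O(¬vacate_premises) holds, i.e. vacate_premises is forbidden. None of the other listed options is forbidden under the premises.

vacate_premises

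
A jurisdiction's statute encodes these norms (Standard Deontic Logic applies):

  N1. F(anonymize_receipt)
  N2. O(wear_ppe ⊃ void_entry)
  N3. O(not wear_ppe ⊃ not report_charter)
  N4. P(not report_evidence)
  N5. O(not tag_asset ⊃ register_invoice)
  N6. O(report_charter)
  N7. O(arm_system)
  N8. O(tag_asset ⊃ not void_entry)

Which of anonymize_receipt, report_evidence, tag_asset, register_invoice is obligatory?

From premise 6 we have O(report_charter).
The contrapositive of premise 3 (O(not wear_ppe ⊃ not report_charter)) is O(report_charter ⊃ wear_ppe), and O(report_charter) is already established, so O(wear_ppe).
Applying K to premise 2 (O(wear_ppe ⊃ void_entry)) and O(wear_ppe) yields O(void_entry).
Premise 8, O(tag_asset ⊃ not void_entry), contraposes to O(void_entry ⊃ not tag_asset); with O(void_entry) we get O(not tag_asset).
With premise 5, O(not tag_asset ⊃ register_invoice), the K-axiom yields O(register_invoice).
So O(register_invoice) holds — register_invoice is obligatory. None of the other listed options is made obligatory by any chain of premises.

register_invoice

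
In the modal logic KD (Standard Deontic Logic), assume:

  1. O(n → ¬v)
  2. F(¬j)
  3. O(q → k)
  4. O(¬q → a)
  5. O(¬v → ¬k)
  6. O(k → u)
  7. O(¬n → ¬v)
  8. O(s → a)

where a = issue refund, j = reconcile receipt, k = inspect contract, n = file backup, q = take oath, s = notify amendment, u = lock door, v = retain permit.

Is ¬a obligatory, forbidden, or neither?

Forbidden

Premises 7 and 1 cover both cases: O(¬n → ¬v) and O(n → ¬v). Since ¬n ∨ n is a tautology, O(¬v) follows.
Premise 5 is O(¬v → ¬k); since O(¬v), deontic closure gives O(¬k).
Premise 3, O(q → k), contraposes to O(¬k → ¬q); with O(¬k) we get O(¬q).
With premise 4, O(¬q → a), the K-axiom yields O(a).
Premises 2, 6, 8 do not contribute to this derivation.
Thus O(a), which is F(¬a): ¬a is forbidden.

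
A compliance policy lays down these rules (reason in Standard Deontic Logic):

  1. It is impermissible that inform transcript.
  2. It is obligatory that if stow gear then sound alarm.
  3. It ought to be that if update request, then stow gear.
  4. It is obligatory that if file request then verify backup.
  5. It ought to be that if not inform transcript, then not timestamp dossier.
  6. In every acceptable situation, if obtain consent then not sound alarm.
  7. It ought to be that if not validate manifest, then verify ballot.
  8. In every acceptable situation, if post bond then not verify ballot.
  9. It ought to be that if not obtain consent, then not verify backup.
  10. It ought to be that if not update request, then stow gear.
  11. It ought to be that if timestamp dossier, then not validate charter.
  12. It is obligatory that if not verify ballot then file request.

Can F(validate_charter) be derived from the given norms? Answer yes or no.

No

Premise 11 is O(timestamp_dossier → ¬validate_charter), but O(timestamp_dossier) is not derivable from the premises, so it does not yield O(¬validate_charter).
No other premise forces O(¬validate_charter). An ideal world satisfying every premise can still have validate_charter true, so F(validate_charter) is not derivable.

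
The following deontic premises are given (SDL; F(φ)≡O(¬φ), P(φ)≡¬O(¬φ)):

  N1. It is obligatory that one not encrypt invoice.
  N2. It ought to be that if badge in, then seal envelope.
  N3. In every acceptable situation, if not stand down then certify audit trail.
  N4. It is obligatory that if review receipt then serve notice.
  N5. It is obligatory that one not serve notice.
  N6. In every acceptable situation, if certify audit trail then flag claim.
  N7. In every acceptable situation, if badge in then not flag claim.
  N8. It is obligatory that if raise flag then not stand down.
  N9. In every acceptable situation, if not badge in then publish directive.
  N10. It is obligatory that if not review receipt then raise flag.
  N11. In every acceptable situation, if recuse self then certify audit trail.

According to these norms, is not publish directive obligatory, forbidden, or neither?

Forbidden

Premise 5 states O(¬serve_notice) outright.
The contrapositive of premise 4 (O(review_receipt → serve_notice)) is O(¬serve_notice → ¬review_receipt), and O(¬serve_notice) is already established, so O(¬review_receipt).
Premise 10 is O(¬review_receipt → raise_flag); since O(¬review_receipt), deontic closure gives O(raise_flag).
From O(raise_flag) and premise 8, O(raise_flag → ¬stand_down), we obtain O(¬stand_down).
Premise 3 is O(¬stand_down → certify_audit_trail); since O(¬stand_down), deontic closure gives O(certify_audit_trail).
With premise 6, O(certify_audit_trail → flag_claim), the K-axiom yields O(flag_claim).
The contrapositive of premise 7 (O(badge_in → ¬flag_claim)) is O(flag_claim → ¬badge_in), and O(flag_claim) is already established, so O(¬badge_in).
Premise 9 is O(¬badge_in → publish_directive); since O(¬badge_in), deontic closure gives O(publish_directive).
Premises 1, 2, 11 do not contribute to this derivation.
Thus O(publish_directive), which is F(¬publish_directive): ¬publish_directive is forbidden.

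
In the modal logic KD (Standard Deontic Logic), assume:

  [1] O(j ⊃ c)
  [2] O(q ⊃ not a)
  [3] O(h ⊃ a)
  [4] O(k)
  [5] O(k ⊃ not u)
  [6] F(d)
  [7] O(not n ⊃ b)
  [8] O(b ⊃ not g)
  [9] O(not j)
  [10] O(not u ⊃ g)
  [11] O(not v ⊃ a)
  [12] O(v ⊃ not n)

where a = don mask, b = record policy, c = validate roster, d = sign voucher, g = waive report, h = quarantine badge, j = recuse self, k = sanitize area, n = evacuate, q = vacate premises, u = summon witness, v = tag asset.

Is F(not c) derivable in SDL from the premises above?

Premise 1 is O(j ⊃ c), but O(j) is not derivable from the premises, so it does not yield O(c).
No other premise forces O(c). An ideal world satisfying every premise can still have not c true, so F(not c) is not derivable.

No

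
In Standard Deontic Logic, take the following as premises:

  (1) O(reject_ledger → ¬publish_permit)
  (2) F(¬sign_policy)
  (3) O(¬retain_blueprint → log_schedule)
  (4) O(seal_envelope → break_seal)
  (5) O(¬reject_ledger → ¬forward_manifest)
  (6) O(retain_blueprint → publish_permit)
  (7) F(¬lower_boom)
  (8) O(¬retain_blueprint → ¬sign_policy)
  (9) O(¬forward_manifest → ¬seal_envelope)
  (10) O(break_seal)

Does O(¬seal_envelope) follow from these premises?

F(¬sign_policy) at premise 2 means O(sign_policy).
Premise 8, O(¬retain_blueprint → ¬sign_policy), contraposes to O(sign_policy → retain_blueprint); with O(sign_policy) we get O(retain_blueprint).
With premise 6, O(retain_blueprint → publish_permit), the K-axiom yields O(publish_permit).
The contrapositive of premise 1 (O(reject_ledger → ¬publish_permit)) is O(publish_permit → ¬reject_ledger), and O(publish_permit) is already established, so O(¬reject_ledger).
Premise 5 is O(¬reject_ledger → ¬forward_manifest); since O(¬reject_ledger), deontic closure gives O(¬forward_manifest).
From O(¬forward_manifest) and premise 9, O(¬forward_manifest → ¬seal_envelope), we obtain O(¬seal_envelope).
Premises 3, 4, 7, 10 do not contribute to this derivation.
So O(¬seal_envelope) follows.

Yes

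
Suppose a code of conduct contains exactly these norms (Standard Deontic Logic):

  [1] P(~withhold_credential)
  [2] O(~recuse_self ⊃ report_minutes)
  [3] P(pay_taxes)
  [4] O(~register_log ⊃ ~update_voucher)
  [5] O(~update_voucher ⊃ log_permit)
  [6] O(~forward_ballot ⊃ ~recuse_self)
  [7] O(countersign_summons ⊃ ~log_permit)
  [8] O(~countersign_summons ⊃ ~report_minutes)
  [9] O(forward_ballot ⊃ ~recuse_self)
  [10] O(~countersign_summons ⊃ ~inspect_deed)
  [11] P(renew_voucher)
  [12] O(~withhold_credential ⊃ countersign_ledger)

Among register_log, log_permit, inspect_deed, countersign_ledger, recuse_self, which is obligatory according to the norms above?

By case analysis on ~forward_ballot: premise 6 gives O(~forward_ballot ⊃ ~recuse_self) and premise 9 gives O(forward_ballot ⊃ ~recuse_self), so O(~recuse_self) either way.
Premise 2 is O(~recuse_self ⊃ report_minutes); since O(~recuse_self), deontic closure gives O(report_minutes).
The contrapositive of premise 8 (O(~countersign_summons ⊃ ~report_minutes)) is O(report_minutes ⊃ countersign_summons), and O(report_minutes) is already established, so O(countersign_summons).
From O(countersign_summons) and premise 7, O(countersign_summons ⊃ ~log_permit), we obtain O(~log_permit).
The contrapositive of premise 5 (O(~update_voucher ⊃ log_permit)) is O(~log_permit ⊃ update_voucher), and O(~log_permit) is already established, so O(update_voucher).
Premise 4 is O(~register_log ⊃ ~update_voucher); contrapositively O(update_voucher ⊃ register_log). Since O(update_voucher) holds, K gives O(register_log).
So O(register_log) holds — register_log is obligatory. None of the other listed options is made obligatory by any chain of premises.

register_log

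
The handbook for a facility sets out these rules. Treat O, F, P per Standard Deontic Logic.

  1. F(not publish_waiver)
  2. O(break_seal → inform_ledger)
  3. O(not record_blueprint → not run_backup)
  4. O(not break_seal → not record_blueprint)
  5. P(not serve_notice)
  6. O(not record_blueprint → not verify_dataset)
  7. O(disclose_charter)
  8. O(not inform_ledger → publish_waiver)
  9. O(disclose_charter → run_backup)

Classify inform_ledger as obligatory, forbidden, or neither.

From premise 7 we have O(disclose_charter).
Premise 9 is O(disclose_charter → run_backup); since O(disclose_charter), deontic closure gives O(run_backup).
Premise 3 is O(not record_blueprint → not run_backup); contrapositively O(run_backup → record_blueprint). Since O(run_backup) holds, K gives O(record_blueprint).
The contrapositive of premise 4 (O(not break_seal → not record_blueprint)) is O(record_blueprint → break_seal), and O(record_blueprint) is already established, so O(break_seal).
With premise 2, O(break_seal → inform_ledger), the K-axiom yields O(inform_ledger).
Premises 1, 5, 6, 8 do not contribute to this derivation.
Hence inform_ledger is obligatory.

Obligatory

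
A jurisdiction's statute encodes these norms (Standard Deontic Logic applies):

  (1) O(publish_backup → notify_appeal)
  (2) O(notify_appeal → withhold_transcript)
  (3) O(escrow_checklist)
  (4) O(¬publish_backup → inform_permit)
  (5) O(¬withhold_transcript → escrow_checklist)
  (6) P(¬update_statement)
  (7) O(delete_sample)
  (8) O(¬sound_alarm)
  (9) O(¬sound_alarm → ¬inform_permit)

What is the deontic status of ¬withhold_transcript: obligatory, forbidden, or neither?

Premise 8 states O(¬sound_alarm) outright.
Applying K to premise 9 (O(¬sound_alarm → ¬inform_permit)) and O(¬sound_alarm) yields O(¬inform_permit).
Premise 4 is O(¬publish_backup → inform_permit); contrapositively O(¬inform_permit → publish_backup). Since O(¬inform_permit) holds, K gives O(publish_backup).
Premise 1 is O(publish_backup → notify_appeal); since O(publish_backup), deontic closure gives O(notify_appeal).
From O(notify_appeal) and premise 2, O(notify_appeal → withhold_transcript), we obtain O(withhold_transcript).
Premises 3, 5, 6, 7 do not contribute to this derivation.
Thus O(withhold_transcript), which is F(¬withhold_transcript): ¬withhold_transcript is forbidden.

Forbidden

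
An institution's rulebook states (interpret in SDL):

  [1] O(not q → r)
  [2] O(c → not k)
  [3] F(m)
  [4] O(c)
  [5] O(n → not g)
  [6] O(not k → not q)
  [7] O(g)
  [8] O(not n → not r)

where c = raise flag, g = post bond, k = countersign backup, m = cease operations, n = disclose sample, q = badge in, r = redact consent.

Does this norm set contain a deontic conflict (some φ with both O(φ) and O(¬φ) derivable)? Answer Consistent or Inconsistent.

Inconsistent

From premise 7 we have O(g).
Premise 5, O(n → not g), contraposes to O(g → not n); with O(g) we get O(not n).
Premise 8 is O(not n → not r); since O(not n), deontic closure gives O(not r).
Premise 1, O(not q → r), contraposes to O(not r → q); with O(not r) we get O(q).
The contrapositive of premise 6 (O(not k → not q)) is O(q → k), and O(q) is already established, so O(k).
Premise 2, O(c → not k), contraposes to O(k → not c); with O(k) we get O(not c).
But premise 4 directly asserts O(c).
We now have both O(not c) and O(c) — c is simultaneously obligatory and forbidden, violating the D-axiom.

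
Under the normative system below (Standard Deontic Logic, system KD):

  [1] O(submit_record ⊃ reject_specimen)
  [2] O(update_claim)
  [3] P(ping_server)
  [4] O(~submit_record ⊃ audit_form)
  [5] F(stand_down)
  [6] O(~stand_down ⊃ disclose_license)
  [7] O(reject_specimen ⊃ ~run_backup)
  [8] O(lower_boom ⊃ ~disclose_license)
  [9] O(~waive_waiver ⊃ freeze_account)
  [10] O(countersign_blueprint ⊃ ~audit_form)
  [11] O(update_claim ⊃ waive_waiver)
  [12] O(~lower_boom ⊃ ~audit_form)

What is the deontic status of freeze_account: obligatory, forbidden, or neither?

Premise 9 is O(~waive_waiver ⊃ freeze_account), but O(~waive_waiver) is not derivable from the premises, so it does not yield O(freeze_account).
No premise or chain of K-axiom applications forces O(freeze_account), and none forces O(~freeze_account). So freeze_account is neither obligatory nor forbidden under these norms.

Neither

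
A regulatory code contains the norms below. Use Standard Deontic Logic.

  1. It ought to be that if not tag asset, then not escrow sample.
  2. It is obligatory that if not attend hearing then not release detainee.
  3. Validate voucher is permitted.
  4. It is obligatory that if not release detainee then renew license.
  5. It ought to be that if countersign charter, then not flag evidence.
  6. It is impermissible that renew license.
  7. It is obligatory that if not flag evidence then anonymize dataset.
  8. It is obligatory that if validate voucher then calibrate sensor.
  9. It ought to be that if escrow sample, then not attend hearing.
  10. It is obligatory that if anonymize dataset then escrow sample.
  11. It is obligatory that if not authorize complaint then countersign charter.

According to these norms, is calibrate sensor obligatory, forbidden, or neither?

Premise 8 is O(validate_voucher → calibrate_sensor), but O(validate_voucher) is not derivable from the premises (the permission P(validate_voucher) asserts only ¬O(¬validate_voucher), not O(validate_voucher)), so it does not yield O(calibrate_sensor).
No premise or chain of K-axiom applications forces O(calibrate_sensor), and none forces O(¬calibrate_sensor). So calibrate_sensor is neither obligatory nor forbidden under these norms.

Neither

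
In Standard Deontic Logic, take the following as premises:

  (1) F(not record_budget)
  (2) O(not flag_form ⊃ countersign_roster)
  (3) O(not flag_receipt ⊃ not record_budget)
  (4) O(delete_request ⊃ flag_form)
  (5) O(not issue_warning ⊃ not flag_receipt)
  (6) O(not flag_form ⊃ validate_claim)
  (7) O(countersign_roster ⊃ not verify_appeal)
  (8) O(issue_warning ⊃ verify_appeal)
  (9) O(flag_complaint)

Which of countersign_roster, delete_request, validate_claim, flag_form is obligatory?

flag_form

Premise 1 is F(not record_budget), i.e. O(record_budget).
Premise 3 is O(not flag_receipt ⊃ not record_budget); contrapositively O(record_budget ⊃ flag_receipt). Since O(record_budget) holds, K gives O(flag_receipt).
Premise 5 is O(not issue_warning ⊃ not flag_receipt); contrapositively O(flag_receipt ⊃ issue_warning). Since O(flag_receipt) holds, K gives O(issue_warning).
From O(issue_warning) and premise 8, O(issue_warning ⊃ verify_appeal), we obtain O(verify_appeal).
Premise 7, O(countersign_roster ⊃ not verify_appeal), contraposes to O(verify_appeal ⊃ not countersign_roster); with O(verify_appeal) we get O(not countersign_roster).
The contrapositive of premise 2 (O(not flag_form ⊃ countersign_roster)) is O(not countersign_roster ⊃ flag_form), and O(not countersign_roster) is already established, so O(flag_form).
So O(flag_form) holds — flag_form is obligatory. None of the other listed options is made obligatory by any chain of premises.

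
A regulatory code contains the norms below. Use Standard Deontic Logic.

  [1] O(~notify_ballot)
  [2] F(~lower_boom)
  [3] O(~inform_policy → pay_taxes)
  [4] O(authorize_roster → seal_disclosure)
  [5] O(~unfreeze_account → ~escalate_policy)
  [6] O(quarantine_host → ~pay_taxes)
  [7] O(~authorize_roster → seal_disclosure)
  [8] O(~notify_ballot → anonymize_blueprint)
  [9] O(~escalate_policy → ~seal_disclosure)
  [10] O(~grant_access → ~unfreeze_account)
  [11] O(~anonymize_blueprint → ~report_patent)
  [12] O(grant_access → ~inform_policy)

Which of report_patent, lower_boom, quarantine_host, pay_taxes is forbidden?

Premises 4 and 7 are O(authorize_roster → seal_disclosure) and O(~authorize_roster → seal_disclosure); every ideal world satisfies authorize_roster or ~authorize_roster, so in either case seal_disclosure holds — hence O(seal_disclosure).
Premise 9, O(~escalate_policy → ~seal_disclosure), contraposes to O(seal_disclosure → escalate_policy); with O(seal_disclosure) we get O(escalate_policy).
The contrapositive of premise 5 (O(~unfreeze_account → ~escalate_policy)) is O(escalate_policy → unfreeze_account), and O(escalate_policy) is already established, so O(unfreeze_account).
The contrapositive of premise 10 (O(~grant_access → ~unfreeze_account)) is O(unfreeze_account → grant_access), and O(unfreeze_account) is already established, so O(grant_access).
From O(grant_access) and premise 12, O(grant_access → ~inform_policy), we obtain O(~inform_policy).
From O(~inform_policy) and premise 3, O(~inform_policy → pay_taxes), we obtain O(pay_taxes).
Premise 6, O(quarantine_host → ~pay_taxes), contraposes to O(pay_taxes → ~quarantine_host); with O(pay_taxes) we get O(~quarantine_host).
So O(~quarantine_host) holds, i.e. quarantine_host is forbidden. None of the other listed options is forbidden under the premises.

quarantine_host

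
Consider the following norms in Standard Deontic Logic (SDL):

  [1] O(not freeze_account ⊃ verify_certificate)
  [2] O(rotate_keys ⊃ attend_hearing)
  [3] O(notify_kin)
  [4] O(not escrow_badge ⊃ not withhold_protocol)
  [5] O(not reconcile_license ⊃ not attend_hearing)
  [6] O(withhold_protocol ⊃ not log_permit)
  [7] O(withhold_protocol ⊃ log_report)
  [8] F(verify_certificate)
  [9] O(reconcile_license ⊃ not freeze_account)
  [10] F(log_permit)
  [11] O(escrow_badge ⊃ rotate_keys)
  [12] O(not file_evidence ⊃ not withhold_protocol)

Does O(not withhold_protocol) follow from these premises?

Premise 8 is F(verify_certificate), i.e. O(not verify_certificate).
Premise 1, O(not freeze_account ⊃ verify_certificate), contraposes to O(not verify_certificate ⊃ freeze_account); with O(not verify_certificate) we get O(freeze_account).
Premise 9, O(reconcile_license ⊃ not freeze_account), contraposes to O(freeze_account ⊃ not reconcile_license); with O(freeze_account) we get O(not reconcile_license).
From O(not reconcile_license) and premise 5, O(not reconcile_license ⊃ not attend_hearing), we obtain O(not attend_hearing).
Premise 2, O(rotate_keys ⊃ attend_hearing), contraposes to O(not attend_hearing ⊃ not rotate_keys); with O(not attend_hearing) we get O(not rotate_keys).
Premise 11 is O(escrow_badge ⊃ rotate_keys); contrapositively O(not rotate_keys ⊃ not escrow_badge). Since O(not rotate_keys) holds, K gives O(not escrow_badge).
From O(not escrow_badge) and premise 4, O(not escrow_badge ⊃ not withhold_protocol), we obtain O(not withhold_protocol).
Premises 3, 6, 7, 10, 12 do not contribute to this derivation.
So O(not withhold_protocol) follows.

Yes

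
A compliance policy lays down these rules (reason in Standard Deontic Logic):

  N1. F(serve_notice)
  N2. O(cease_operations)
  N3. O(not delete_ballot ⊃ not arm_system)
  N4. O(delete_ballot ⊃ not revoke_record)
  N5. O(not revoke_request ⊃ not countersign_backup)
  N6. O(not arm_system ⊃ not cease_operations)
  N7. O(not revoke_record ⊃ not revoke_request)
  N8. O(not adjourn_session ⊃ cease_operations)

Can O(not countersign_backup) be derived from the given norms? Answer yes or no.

From premise 2 we have O(cease_operations).
Premise 6, O(not arm_system ⊃ not cease_operations), contraposes to O(cease_operations ⊃ arm_system); with O(cease_operations) we get O(arm_system).
The contrapositive of premise 3 (O(not delete_ballot ⊃ not arm_system)) is O(arm_system ⊃ delete_ballot), and O(arm_system) is already established, so O(delete_ballot).
Applying K to premise 4 (O(delete_ballot ⊃ not revoke_record)) and O(delete_ballot) yields O(not revoke_record).
With premise 7, O(not revoke_record ⊃ not revoke_request), the K-axiom yields O(not revoke_request).
Applying K to premise 5 (O(not revoke_request ⊃ not countersign_backup)) and O(not revoke_request) yields O(not countersign_backup).
Premises 1, 8 do not contribute to this derivation.
So O(not countersign_backup) follows.

Yes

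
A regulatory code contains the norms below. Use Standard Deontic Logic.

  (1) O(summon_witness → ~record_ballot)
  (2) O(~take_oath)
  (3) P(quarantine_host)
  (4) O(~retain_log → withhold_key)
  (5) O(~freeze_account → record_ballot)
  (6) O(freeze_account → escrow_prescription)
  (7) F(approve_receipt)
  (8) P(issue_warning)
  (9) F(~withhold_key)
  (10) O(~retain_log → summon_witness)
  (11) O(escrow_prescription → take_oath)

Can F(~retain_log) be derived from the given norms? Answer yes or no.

Yes

Premise 2 gives O(~take_oath).
Premise 11 is O(escrow_prescription → take_oath); contrapositively O(~take_oath → ~escrow_prescription). Since O(~take_oath) holds, K gives O(~escrow_prescription).
Premise 6, O(freeze_account → escrow_prescription), contraposes to O(~escrow_prescription → ~freeze_account); with O(~escrow_prescription) we get O(~freeze_account).
Premise 5 is O(~freeze_account → record_ballot); since O(~freeze_account), deontic closure gives O(record_ballot).
Premise 1, O(summon_witness → ~record_ballot), contraposes to O(record_ballot → ~summon_witness); with O(record_ballot) we get O(~summon_witness).
Premise 10, O(~retain_log → summon_witness), contraposes to O(~summon_witness → retain_log); with O(~summon_witness) we get O(retain_log).
Premises 3, 4, 7, 8, 9 do not contribute to this derivation.
So O(retain_log) holds, i.e. F(~retain_log). The claim follows.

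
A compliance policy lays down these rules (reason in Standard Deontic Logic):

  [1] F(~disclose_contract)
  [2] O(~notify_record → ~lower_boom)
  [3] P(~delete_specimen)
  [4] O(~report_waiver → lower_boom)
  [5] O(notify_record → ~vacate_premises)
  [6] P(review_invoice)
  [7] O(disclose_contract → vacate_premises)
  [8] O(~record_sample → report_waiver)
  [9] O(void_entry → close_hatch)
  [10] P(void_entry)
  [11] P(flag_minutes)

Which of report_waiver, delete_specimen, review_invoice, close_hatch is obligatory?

report_waiver

Premise 1 is F(~disclose_contract), i.e. O(disclose_contract).
From O(disclose_contract) and premise 7, O(disclose_contract → vacate_premises), we obtain O(vacate_premises).
Premise 5, O(notify_record → ~vacate_premises), contraposes to O(vacate_premises → ~notify_record); with O(vacate_premises) we get O(~notify_record).
From O(~notify_record) and premise 2, O(~notify_record → ~lower_boom), we obtain O(~lower_boom).
Premise 4, O(~report_waiver → lower_boom), contraposes to O(~lower_boom → report_waiver); with O(~lower_boom) we get O(report_waiver).
So O(report_waiver) holds — report_waiver is obligatory. None of the other listed options is made obligatory by any chain of premises.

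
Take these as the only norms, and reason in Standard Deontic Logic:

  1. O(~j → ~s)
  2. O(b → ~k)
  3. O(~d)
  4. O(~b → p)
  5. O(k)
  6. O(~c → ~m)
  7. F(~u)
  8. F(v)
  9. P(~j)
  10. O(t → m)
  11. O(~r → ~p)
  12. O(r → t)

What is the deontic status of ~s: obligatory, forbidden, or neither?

Premise 1 is O(~j → ~s), but O(~j) is not derivable from the premises (the permission P(~j) asserts only ~O(j), not O(~j)), so it does not yield O(~s).
No premise or chain of K-axiom applications forces O(~s), and none forces O(s). So ~s is neither obligatory nor forbidden under these norms.

Neither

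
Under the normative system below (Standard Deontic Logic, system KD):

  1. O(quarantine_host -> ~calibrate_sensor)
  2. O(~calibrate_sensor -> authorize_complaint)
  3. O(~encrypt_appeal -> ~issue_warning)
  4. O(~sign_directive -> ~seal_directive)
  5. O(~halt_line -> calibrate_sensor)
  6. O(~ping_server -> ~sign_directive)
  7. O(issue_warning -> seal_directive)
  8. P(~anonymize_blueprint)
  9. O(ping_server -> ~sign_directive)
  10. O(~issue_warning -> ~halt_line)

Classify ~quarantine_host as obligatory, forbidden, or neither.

By case analysis on ping_server: premise 9 gives O(ping_server -> ~sign_directive) and premise 6 gives O(~ping_server -> ~sign_directive), so O(~sign_directive) either way.
Premise 4 is O(~sign_directive -> ~seal_directive); since O(~sign_directive), deontic closure gives O(~seal_directive).
Premise 7, O(issue_warning -> seal_directive), contraposes to O(~seal_directive -> ~issue_warning); with O(~seal_directive) we get O(~issue_warning).
Premise 10 is O(~issue_warning -> ~halt_line); since O(~issue_warning), deontic closure gives O(~halt_line).
Premise 5 is O(~halt_line -> calibrate_sensor); since O(~halt_line), deontic closure gives O(calibrate_sensor).
Premise 1 is O(quarantine_host -> ~calibrate_sensor); contrapositively O(calibrate_sensor -> ~quarantine_host). Since O(calibrate_sensor) holds, K gives O(~quarantine_host).
Premises 2, 3, 8 do not contribute to this derivation.
Hence ~quarantine_host is obligatory.

Obligatory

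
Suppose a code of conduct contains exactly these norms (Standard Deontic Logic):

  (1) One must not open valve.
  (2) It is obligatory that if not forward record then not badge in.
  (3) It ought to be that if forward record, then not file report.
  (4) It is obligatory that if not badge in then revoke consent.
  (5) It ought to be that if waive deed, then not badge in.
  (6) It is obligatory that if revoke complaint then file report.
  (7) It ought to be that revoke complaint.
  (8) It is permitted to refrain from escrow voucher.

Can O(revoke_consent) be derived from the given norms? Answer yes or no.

Yes

From premise 7 we have O(revoke_complaint).
From O(revoke_complaint) and premise 6, O(revoke_complaint → file_report), we obtain O(file_report).
Premise 3, O(forward_record → ¬file_report), contraposes to O(file_report → ¬forward_record); with O(file_report) we get O(¬forward_record).
With premise 2, O(¬forward_record → ¬badge_in), the K-axiom yields O(¬badge_in).
With premise 4, O(¬badge_in → revoke_consent), the K-axiom yields O(revoke_consent).
Premises 1, 5, 8 do not contribute to this derivation.
So O(revoke_consent) follows.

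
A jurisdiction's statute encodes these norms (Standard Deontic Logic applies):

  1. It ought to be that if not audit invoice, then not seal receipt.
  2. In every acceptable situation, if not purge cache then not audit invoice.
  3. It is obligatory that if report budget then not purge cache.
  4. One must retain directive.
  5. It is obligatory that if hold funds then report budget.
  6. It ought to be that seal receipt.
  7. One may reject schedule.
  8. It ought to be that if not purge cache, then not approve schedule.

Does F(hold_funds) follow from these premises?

Yes

From premise 6 we have O(seal_receipt).
Premise 1 is O(¬audit_invoice → ¬seal_receipt); contrapositively O(seal_receipt → audit_invoice). Since O(seal_receipt) holds, K gives O(audit_invoice).
Premise 2, O(¬purge_cache → ¬audit_invoice), contraposes to O(audit_invoice → purge_cache); with O(audit_invoice) we get O(purge_cache).
Premise 3 is O(report_budget → ¬purge_cache); contrapositively O(purge_cache → ¬report_budget). Since O(purge_cache) holds, K gives O(¬report_budget).
The contrapositive of premise 5 (O(hold_funds → report_budget)) is O(¬report_budget → ¬hold_funds), and O(¬report_budget) is already established, so O(¬hold_funds).
Premises 4, 7, 8 do not contribute to this derivation.
So O(¬hold_funds) holds, i.e. F(hold_funds). The claim follows.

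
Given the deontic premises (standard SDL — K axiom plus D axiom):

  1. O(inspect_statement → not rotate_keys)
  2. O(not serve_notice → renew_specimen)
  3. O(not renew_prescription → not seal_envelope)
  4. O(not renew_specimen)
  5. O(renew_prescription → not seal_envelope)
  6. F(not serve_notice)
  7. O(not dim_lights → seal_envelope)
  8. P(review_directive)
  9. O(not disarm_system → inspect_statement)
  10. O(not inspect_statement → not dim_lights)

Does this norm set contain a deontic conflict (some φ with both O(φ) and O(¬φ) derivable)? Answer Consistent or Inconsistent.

Premise 2 is O(not serve_notice → renew_specimen), but O(not serve_notice) is not derivable from the premises, so it does not yield O(renew_specimen).
So O(renew_specimen) is not derivable, and the apparent clash with O(not renew_specimen) does not arise.
A world satisfying every obligation exists (e.g. dim_lights=true, disarm_system=false, inspect_statement=true, renew_prescription=false, renew_specimen=false, review_directive=false, rotate_keys=false, seal_envelope=false, serve_notice=true); no atom is both obligatory and forbidden, so the set is consistent.

Consistent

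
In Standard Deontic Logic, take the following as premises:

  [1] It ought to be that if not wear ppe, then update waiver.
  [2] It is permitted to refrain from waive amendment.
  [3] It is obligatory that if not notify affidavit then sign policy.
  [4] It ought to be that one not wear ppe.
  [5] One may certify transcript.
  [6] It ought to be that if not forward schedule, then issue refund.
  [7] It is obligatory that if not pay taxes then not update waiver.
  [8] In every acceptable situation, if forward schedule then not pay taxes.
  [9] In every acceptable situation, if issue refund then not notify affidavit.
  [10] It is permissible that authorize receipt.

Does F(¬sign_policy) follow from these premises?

Premise 4 states O(¬wear_ppe) outright.
Premise 1 is O(¬wear_ppe → update_waiver); since O(¬wear_ppe), deontic closure gives O(update_waiver).
The contrapositive of premise 7 (O(¬pay_taxes → ¬update_waiver)) is O(update_waiver → pay_taxes), and O(update_waiver) is already established, so O(pay_taxes).
Premise 8 is O(forward_schedule → ¬pay_taxes); contrapositively O(pay_taxes → ¬forward_schedule). Since O(pay_taxes) holds, K gives O(¬forward_schedule).
From O(¬forward_schedule) and premise 6, O(¬forward_schedule → issue_refund), we obtain O(issue_refund).
With premise 9, O(issue_refund → ¬notify_affidavit), the K-axiom yields O(¬notify_affidavit).
Applying K to premise 3 (O(¬notify_affidavit → sign_policy)) and O(¬notify_affidavit) yields O(sign_policy).
Premises 2, 5, 10 do not contribute to this derivation.
So O(sign_policy) holds, i.e. F(¬sign_policy). The claim follows.

Yes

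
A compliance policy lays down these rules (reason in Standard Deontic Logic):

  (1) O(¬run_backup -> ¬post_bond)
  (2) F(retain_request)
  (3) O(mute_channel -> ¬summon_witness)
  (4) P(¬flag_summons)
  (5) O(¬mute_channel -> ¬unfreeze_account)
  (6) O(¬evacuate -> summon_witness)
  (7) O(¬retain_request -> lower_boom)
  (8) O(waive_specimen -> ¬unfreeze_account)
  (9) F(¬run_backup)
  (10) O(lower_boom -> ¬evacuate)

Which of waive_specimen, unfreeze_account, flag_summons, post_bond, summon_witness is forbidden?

unfreeze_account

F(retain_request) at premise 2 means O(¬retain_request).
Applying K to premise 7 (O(¬retain_request -> lower_boom)) and O(¬retain_request) yields O(lower_boom).
From O(lower_boom) and premise 10, O(lower_boom -> ¬evacuate), we obtain O(¬evacuate).
With premise 6, O(¬evacuate -> summon_witness), the K-axiom yields O(summon_witness).
Premise 3, O(mute_channel -> ¬summon_witness), contraposes to O(summon_witness -> ¬mute_channel); with O(summon_witness) we get O(¬mute_channel).
With premise 5, O(¬mute_channel -> ¬unfreeze_account), the K-axiom yields O(¬unfreeze_account).
So O(¬unfreeze_account) holds, i.e. unfreeze_account is forbidden. None of the other listed options is forbidden under the premises.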